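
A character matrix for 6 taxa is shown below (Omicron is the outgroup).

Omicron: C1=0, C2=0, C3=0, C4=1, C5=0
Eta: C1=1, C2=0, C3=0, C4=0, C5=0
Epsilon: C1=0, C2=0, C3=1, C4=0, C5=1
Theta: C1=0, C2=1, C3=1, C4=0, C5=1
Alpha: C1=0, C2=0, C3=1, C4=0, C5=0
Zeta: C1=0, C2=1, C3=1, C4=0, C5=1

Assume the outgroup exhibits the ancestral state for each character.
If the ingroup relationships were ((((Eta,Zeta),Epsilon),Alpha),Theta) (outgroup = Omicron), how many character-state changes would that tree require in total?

Map each character onto ((((Eta,Zeta),Epsilon),Alpha),Theta) (rooted by Omicron) and count the minimum state changes it requires (Fitch parsimony):
C1: 1; C2: 2; C3: 2; C4: 1; C5: 3.
Total tree length = 9.

9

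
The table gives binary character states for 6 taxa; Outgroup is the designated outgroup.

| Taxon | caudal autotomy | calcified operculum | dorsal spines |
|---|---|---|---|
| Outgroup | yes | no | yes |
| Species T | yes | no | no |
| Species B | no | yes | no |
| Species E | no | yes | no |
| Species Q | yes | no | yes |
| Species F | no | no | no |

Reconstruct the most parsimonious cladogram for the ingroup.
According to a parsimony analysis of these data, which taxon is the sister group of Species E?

Species B

Character polarity is set by the outgroup: the derived state is whichever differs from the outgroup's state, so for caudal autotomy, dorsal spines the derived state is 'no', and for the remaining characters it is 'yes'.
caudal autotomy: derived state 'no' in Species B, Species E, and Species F only — synapomorphy for {Species B, Species E, Species F}.
calcified operculum (derived state 'yes') is shared by Species B and Species E — a synapomorphy uniting that clade.
Only Species B, Species E, Species F, and Species T show the derived state 'no' for dorsal spines, supporting them as a clade.
Most parsimonious ingroup topology: ((Species T,((Species B,Species E),Species F)),Species Q).
Species E and Species B form a cherry on this tree, so they are sister taxa.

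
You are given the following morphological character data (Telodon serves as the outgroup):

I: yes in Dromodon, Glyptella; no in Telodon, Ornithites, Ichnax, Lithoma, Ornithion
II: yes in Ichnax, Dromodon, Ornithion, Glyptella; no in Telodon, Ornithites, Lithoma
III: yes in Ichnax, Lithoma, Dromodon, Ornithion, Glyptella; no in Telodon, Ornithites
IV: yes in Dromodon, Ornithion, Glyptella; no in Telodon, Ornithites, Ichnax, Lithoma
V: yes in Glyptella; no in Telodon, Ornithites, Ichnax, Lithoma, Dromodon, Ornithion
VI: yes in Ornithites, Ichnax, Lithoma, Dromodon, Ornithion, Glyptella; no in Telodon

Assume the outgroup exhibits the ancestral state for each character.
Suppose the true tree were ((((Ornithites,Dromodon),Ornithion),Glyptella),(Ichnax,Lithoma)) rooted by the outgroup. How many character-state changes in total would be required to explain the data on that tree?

11

Map each character onto ((((Ornithites,Dromodon),Ornithion),Glyptella),(Ichnax,Lithoma)) (rooted by Telodon) and count the minimum state changes it requires (Fitch parsimony):
I: 2; II: 3; III: 2; IV: 2; V: 1; VI: 1.
Total tree length = 11.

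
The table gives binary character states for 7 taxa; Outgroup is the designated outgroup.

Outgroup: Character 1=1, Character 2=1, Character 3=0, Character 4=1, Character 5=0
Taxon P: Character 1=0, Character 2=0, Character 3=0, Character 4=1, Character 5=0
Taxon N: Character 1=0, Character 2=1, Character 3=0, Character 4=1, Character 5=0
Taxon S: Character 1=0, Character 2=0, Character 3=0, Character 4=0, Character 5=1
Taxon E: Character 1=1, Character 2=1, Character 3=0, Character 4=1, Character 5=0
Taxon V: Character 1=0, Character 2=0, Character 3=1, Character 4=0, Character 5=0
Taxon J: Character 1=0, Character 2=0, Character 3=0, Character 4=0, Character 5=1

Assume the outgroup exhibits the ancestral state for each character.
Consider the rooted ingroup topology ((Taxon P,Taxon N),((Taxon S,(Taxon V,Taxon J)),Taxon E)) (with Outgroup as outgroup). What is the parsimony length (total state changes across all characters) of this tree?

8

Map each character onto ((Taxon P,Taxon N),((Taxon S,(Taxon V,Taxon J)),Taxon E)) (rooted by Outgroup) and count the minimum state changes it requires (Fitch parsimony):
Character 1: 2; Character 2: 2; Character 3: 1; Character 4: 1; Character 5: 2.
Total tree length = 8.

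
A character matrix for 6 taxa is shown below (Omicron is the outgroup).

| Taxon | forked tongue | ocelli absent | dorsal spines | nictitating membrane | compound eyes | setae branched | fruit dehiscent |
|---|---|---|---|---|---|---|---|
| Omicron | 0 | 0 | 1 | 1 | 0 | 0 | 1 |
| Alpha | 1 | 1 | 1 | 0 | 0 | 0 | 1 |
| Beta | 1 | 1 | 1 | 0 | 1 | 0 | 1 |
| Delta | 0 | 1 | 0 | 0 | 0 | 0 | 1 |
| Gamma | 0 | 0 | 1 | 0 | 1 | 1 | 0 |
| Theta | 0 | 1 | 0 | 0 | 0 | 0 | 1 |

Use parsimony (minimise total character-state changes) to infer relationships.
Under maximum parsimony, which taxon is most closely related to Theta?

Character polarity is set by the outgroup: the derived state is whichever differs from the outgroup's state, so for dorsal spines, nictitating membrane, fruit dehiscent the derived state is '0', and for the remaining characters it is '1'.
forked tongue (derived state '1') is shared by Alpha and Beta — a synapomorphy uniting that clade.
ocelli absent: derived state '1' in Alpha, Beta, Delta, and Theta only — synapomorphy for {Alpha, Beta, Delta, Theta}.
Only Delta and Theta show the derived state '0' for dorsal spines, supporting them as a clade.
All ingroup taxa share the derived state '0' for nictitating membrane; it defines the ingroup but does not resolve relationships within it.
compound eyes (state '1') occurs in Beta and Gamma but conflicts with the nesting implied by the other characters — most parsimoniously interpreted as homoplasy.
setae branched (derived state '1') is unique to Gamma (autapomorphy; uninformative for grouping).
fruit dehiscent: derived state '0' in Gamma only — an autapomorphy, so it tells us nothing about relationships among taxa.
Most parsimonious ingroup topology: (((Alpha,Beta),(Delta,Theta)),Gamma).
Theta and Delta form a cherry on this tree, so they are sister taxa.

Delta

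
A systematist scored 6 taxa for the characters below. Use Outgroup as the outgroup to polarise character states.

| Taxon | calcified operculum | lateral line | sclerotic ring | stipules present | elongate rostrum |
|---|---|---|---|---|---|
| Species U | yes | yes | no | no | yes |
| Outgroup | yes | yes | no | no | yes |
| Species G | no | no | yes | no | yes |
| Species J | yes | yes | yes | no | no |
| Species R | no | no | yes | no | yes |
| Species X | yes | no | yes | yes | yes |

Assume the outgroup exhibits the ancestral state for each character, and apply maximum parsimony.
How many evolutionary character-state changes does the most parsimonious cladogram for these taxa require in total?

Character polarity is set by the outgroup: the derived state is whichever differs from the outgroup's state, so for calcified operculum, lateral line, elongate rostrum the derived state is 'no', and for the remaining characters it is 'yes'.
Only Species G and Species R show the derived state 'no' for calcified operculum, supporting them as a clade.
lateral line (derived state 'no') is shared by Species G, Species R, and Species X — a synapomorphy uniting that clade.
sclerotic ring (derived state 'yes') is shared by Species G, Species J, Species R, and Species X — a synapomorphy uniting that clade.
stipules present: derived state 'yes' in Species X only — an autapomorphy, so it tells us nothing about relationships among taxa.
elongate rostrum: derived state 'no' in Species J only — an autapomorphy, so it tells us nothing about relationships among taxa.
Most parsimonious ingroup topology: ((((Species R,Species G),Species X),Species J),Species U).
Changes per character on this tree: calcified operculum: 1; lateral line: 1; sclerotic ring: 1; stipules present: 1; elongate rostrum: 1.
Total = 5.

5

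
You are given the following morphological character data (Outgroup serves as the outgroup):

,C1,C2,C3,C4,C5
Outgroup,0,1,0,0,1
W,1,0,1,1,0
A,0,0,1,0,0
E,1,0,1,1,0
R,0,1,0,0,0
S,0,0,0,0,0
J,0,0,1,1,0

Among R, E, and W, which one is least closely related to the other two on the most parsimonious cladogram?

Character polarity is set by the outgroup: the derived state is whichever differs from the outgroup's state, so for C2, C5 the derived state is '0', and for the remaining characters it is '1'.
C1: derived state '1' in E and W only — synapomorphy for {E, W}.
C2 (derived state '0') is shared by A, E, J, S, and W — a synapomorphy uniting that clade.
C3: derived state '1' in A, E, J, and W only — synapomorphy for {A, E, J, W}.
C4 (derived state '1') is shared by E, J, and W — a synapomorphy uniting that clade.
C5 (derived state '0') is shared by all ingroup taxa — unites the whole ingroup.
Most parsimonious ingroup topology: (((((W,E),J),A),S),R).
E and W share a more recent common ancestor with each other than either does with R, so R is the least closely related of the three.

R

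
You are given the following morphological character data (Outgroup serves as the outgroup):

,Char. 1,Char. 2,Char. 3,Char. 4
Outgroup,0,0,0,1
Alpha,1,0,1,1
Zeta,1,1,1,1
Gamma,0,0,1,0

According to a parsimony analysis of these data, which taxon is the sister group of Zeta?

Alpha

Character polarity is set by the outgroup: the derived state is whichever differs from the outgroup's state, so for Char. 4 the derived state is '0', and for the remaining characters it is '1'.
Only Alpha and Zeta show the derived state '1' for Char. 1, supporting them as a clade.
Char. 2 (derived state '1') is unique to Zeta (autapomorphy; uninformative for grouping).
All ingroup taxa share the derived state '1' for Char. 3; it defines the ingroup but does not resolve relationships within it.
Char. 4 (derived state '0') is unique to Gamma (autapomorphy; uninformative for grouping).
Most parsimonious ingroup topology: ((Alpha,Zeta),Gamma).
Zeta and Alpha form a cherry on this tree, so they are sister taxa.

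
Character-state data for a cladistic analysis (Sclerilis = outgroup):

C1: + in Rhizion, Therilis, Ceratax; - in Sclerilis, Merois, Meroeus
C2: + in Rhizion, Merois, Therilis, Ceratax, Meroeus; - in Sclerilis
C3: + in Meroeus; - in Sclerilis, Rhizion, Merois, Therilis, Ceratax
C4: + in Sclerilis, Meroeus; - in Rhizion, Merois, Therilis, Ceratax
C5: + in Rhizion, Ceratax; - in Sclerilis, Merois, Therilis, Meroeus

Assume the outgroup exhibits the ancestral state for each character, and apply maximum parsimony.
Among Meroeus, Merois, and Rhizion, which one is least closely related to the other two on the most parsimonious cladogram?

Character polarity is set by the outgroup: the derived state is whichever differs from the outgroup's state, so for C4 the derived state is '-', and for the remaining characters it is '+'.
C1: derived state '+' in Ceratax, Rhizion, and Therilis only — synapomorphy for {Ceratax, Rhizion, Therilis}.
C2 (derived state '+') is shared by all ingroup taxa — unites the whole ingroup.
C3 (derived state '+') is unique to Meroeus (autapomorphy; uninformative for grouping).
Only Ceratax, Merois, Rhizion, and Therilis show the derived state '-' for C4, supporting them as a clade.
C5: derived state '+' in Ceratax and Rhizion only — synapomorphy for {Ceratax, Rhizion}.
Most parsimonious ingroup topology: ((((Rhizion,Ceratax),Therilis),Merois),Meroeus).
Merois and Rhizion share a more recent common ancestor with each other than either does with Meroeus, so Meroeus is the least closely related of the three.

Meroeus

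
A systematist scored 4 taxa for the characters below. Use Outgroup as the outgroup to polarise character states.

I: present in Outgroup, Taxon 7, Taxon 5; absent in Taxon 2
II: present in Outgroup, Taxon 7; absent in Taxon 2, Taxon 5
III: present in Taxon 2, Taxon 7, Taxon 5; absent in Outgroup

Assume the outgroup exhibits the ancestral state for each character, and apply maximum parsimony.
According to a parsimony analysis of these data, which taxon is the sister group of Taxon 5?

Taxon 2

Character polarity is set by the outgroup: the derived state is whichever differs from the outgroup's state, so for I, II the derived state is 'absent', and for the remaining characters it is 'present'.
I (derived state 'absent') is unique to Taxon 2 (autapomorphy; uninformative for grouping).
II (derived state 'absent') is shared by Taxon 2 and Taxon 5 — a synapomorphy uniting that clade.
All ingroup taxa share the derived state 'present' for III; it defines the ingroup but does not resolve relationships within it.
Most parsimonious ingroup topology: ((Taxon 2,Taxon 5),Taxon 7).
Taxon 5 and Taxon 2 form a cherry on this tree, so they are sister taxa.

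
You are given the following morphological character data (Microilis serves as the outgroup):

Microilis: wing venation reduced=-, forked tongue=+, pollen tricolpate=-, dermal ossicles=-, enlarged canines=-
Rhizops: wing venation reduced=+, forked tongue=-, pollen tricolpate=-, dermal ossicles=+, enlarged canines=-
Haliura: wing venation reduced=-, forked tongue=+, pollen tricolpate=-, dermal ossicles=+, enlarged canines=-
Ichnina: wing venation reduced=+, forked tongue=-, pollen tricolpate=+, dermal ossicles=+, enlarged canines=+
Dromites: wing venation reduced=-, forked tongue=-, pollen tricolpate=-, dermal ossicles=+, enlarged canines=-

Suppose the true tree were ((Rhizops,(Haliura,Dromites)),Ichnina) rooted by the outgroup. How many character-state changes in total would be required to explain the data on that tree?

Map each character onto ((Rhizops,(Haliura,Dromites)),Ichnina) (rooted by Microilis) and count the minimum state changes it requires (Fitch parsimony):
wing venation reduced: 2; forked tongue: 2; pollen tricolpate: 1; dermal ossicles: 1; enlarged canines: 1.
Total tree length = 7.

7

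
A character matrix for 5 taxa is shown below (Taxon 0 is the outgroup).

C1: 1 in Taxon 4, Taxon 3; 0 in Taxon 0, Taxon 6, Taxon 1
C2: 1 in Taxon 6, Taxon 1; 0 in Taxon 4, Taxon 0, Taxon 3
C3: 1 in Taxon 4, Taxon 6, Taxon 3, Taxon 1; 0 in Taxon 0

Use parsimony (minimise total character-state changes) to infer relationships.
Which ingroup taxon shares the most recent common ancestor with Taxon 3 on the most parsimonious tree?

Taxon 4

The outgroup has state '0' for every character, so '1' is the derived state throughout.
Only Taxon 3 and Taxon 4 show the derived state '1' for C1, supporting them as a clade.
C2: derived state '1' in Taxon 1 and Taxon 6 only — synapomorphy for {Taxon 1, Taxon 6}.
C3 (derived state '1') is shared by all ingroup taxa — unites the whole ingroup.
Most parsimonious ingroup topology: ((Taxon 1,Taxon 6),(Taxon 3,Taxon 4)).
Taxon 3 and Taxon 4 form a cherry on this tree, so they are sister taxa.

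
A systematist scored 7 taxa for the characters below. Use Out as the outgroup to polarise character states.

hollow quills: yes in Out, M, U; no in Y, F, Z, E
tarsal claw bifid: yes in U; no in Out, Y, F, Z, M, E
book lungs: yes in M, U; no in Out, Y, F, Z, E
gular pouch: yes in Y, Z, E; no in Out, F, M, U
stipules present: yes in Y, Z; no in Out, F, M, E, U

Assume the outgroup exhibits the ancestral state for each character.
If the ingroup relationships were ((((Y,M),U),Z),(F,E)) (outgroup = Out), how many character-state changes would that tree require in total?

11

Map each character onto ((((Y,M),U),Z),(F,E)) (rooted by Out) and count the minimum state changes it requires (Fitch parsimony):
hollow quills: 3; tarsal claw bifid: 1; book lungs: 2; gular pouch: 3; stipules present: 2.
Total tree length = 11.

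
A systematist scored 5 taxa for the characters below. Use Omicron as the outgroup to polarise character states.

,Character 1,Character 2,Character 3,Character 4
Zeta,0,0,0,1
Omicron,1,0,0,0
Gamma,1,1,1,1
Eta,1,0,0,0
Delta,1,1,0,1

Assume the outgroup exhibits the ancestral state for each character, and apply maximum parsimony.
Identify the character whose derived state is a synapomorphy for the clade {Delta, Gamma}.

Character polarity is set by the outgroup: the derived state is whichever differs from the outgroup's state, so for Character 1 the derived state is '0', and for the remaining characters it is '1'.
Character 1: derived state '0' in Zeta only — an autapomorphy, so it tells us nothing about relationships among taxa.
Only Delta and Gamma show the derived state '1' for Character 2, supporting them as a clade.
Character 3: derived state '1' in Gamma only — an autapomorphy, so it tells us nothing about relationships among taxa.
Character 4: derived state '1' in Delta, Gamma, and Zeta only — synapomorphy for {Delta, Gamma, Zeta}.
Most parsimonious ingroup topology: (((Gamma,Delta),Zeta),Eta).
The clade {Delta, Gamma} is supported by Character 2: its derived state '1' occurs in exactly those taxa and in no other taxon (including the outgroup).

Character 2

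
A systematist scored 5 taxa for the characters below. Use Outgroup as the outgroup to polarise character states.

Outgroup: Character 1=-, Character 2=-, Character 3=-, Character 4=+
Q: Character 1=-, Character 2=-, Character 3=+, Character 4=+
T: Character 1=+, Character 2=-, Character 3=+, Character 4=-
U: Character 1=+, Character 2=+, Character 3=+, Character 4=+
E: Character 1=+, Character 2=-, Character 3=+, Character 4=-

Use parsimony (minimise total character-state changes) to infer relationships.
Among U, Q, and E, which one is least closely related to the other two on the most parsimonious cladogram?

Q

Character polarity is set by the outgroup: the derived state is whichever differs from the outgroup's state, so for Character 4 the derived state is '-', and for the remaining characters it is '+'.
Only E, T, and U show the derived state '+' for Character 1, supporting them as a clade.
Character 2: derived state '+' in U only — an autapomorphy, so it tells us nothing about relationships among taxa.
All ingroup taxa share the derived state '+' for Character 3; it defines the ingroup but does not resolve relationships within it.
Character 4: derived state '-' in E and T only — synapomorphy for {E, T}.
Most parsimonious ingroup topology: (Q,((T,E),U)).
U and E share a more recent common ancestor with each other than either does with Q, so Q is the least closely related of the three.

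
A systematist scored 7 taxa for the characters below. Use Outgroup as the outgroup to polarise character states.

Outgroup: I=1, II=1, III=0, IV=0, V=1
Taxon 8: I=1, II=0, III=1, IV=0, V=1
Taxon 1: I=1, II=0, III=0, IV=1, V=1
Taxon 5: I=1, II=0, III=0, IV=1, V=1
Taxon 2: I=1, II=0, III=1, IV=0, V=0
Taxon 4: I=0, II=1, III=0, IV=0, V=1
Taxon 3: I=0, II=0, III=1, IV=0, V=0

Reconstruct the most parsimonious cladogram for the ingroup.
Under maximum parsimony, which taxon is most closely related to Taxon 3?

Character polarity is set by the outgroup: the derived state is whichever differs from the outgroup's state, so for I, II, V the derived state is '0', and for the remaining characters it is '1'.
I groups Taxon 3 and Taxon 4, which is incompatible with the clades supported by the remaining characters; treating it as convergent (homoplasy) costs fewer steps than any alternative tree.
Only Taxon 1, Taxon 2, Taxon 3, Taxon 5, and Taxon 8 show the derived state '0' for II, supporting them as a clade.
III (derived state '1') is shared by Taxon 2, Taxon 3, and Taxon 8 — a synapomorphy uniting that clade.
Only Taxon 1 and Taxon 5 show the derived state '1' for IV, supporting them as a clade.
V: derived state '0' in Taxon 2 and Taxon 3 only — synapomorphy for {Taxon 2, Taxon 3}.
Most parsimonious ingroup topology: (((Taxon 8,(Taxon 2,Taxon 3)),(Taxon 1,Taxon 5)),Taxon 4).
Taxon 3 and Taxon 2 form a cherry on this tree, so they are sister taxa.

Taxon 2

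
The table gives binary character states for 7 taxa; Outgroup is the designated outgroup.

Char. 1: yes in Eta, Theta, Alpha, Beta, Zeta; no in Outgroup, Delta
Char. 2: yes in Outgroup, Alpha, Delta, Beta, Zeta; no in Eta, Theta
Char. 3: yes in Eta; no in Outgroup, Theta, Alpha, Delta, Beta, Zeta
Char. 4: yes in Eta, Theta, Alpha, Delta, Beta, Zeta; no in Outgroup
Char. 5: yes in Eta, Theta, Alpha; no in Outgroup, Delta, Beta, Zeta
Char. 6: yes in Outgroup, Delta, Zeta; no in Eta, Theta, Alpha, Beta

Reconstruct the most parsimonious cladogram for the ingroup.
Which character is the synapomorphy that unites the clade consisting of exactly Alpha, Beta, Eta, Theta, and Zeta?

Char. 1

Character polarity is set by the outgroup: the derived state is whichever differs from the outgroup's state, so for Char. 2, Char. 6 the derived state is 'no', and for the remaining characters it is 'yes'.
Char. 1 (derived state 'yes') is shared by Alpha, Beta, Eta, Theta, and Zeta — a synapomorphy uniting that clade.
Only Eta and Theta show the derived state 'no' for Char. 2, supporting them as a clade.
Char. 3 (derived state 'yes') is unique to Eta (autapomorphy; uninformative for grouping).
Char. 4 (derived state 'yes') is shared by all ingroup taxa — unites the whole ingroup.
Char. 5: derived state 'yes' in Alpha, Eta, and Theta only — synapomorphy for {Alpha, Eta, Theta}.
Char. 6: derived state 'no' in Alpha, Beta, Eta, and Theta only — synapomorphy for {Alpha, Beta, Eta, Theta}.
Most parsimonious ingroup topology: (((((Eta,Theta),Alpha),Beta),Zeta),Delta).
The clade {Alpha, Beta, Eta, Theta, Zeta} is supported by Char. 1: its derived state 'yes' occurs in exactly those taxa and in no other taxon (including the outgroup).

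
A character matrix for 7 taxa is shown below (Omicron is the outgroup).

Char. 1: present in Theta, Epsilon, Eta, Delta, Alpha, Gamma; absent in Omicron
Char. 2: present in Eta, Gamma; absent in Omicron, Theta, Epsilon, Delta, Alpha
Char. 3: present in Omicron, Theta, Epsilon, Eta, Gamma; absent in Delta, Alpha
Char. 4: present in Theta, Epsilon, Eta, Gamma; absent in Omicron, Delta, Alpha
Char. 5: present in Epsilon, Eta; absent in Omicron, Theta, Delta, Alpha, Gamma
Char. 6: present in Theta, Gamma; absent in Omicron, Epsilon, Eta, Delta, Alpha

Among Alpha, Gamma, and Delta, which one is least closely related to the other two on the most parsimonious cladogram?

Character polarity is set by the outgroup: the derived state is whichever differs from the outgroup's state, so for Char. 3 the derived state is 'absent', and for the remaining characters it is 'present'.
All ingroup taxa share the derived state 'present' for Char. 1; it defines the ingroup but does not resolve relationships within it.
Char. 2 groups Eta and Gamma, which is incompatible with the clades supported by the remaining characters; treating it as convergent (homoplasy) costs fewer steps than any alternative tree.
Char. 3: derived state 'absent' in Alpha and Delta only — synapomorphy for {Alpha, Delta}.
Char. 4: derived state 'present' in Epsilon, Eta, Gamma, and Theta only — synapomorphy for {Epsilon, Eta, Gamma, Theta}.
Char. 5: derived state 'present' in Epsilon and Eta only — synapomorphy for {Epsilon, Eta}.
Char. 6 (derived state 'present') is shared by Gamma and Theta — a synapomorphy uniting that clade.
Most parsimonious ingroup topology: (((Theta,Gamma),(Epsilon,Eta)),(Delta,Alpha)).
Alpha and Delta share a more recent common ancestor with each other than either does with Gamma, so Gamma is the least closely related of the three.

Gamma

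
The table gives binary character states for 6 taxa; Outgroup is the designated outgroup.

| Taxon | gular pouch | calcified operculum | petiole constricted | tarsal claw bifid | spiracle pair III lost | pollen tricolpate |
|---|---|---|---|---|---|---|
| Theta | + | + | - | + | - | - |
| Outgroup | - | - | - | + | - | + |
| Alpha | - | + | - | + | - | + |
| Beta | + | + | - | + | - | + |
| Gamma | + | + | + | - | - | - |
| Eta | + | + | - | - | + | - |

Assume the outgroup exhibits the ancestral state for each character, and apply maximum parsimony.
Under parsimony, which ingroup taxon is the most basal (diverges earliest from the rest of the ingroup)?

Alpha

Character polarity is set by the outgroup: the derived state is whichever differs from the outgroup's state, so for tarsal claw bifid, pollen tricolpate the derived state is '-', and for the remaining characters it is '+'.
gular pouch (derived state '+') is shared by Beta, Eta, Gamma, and Theta — a synapomorphy uniting that clade.
All ingroup taxa share the derived state '+' for calcified operculum; it defines the ingroup but does not resolve relationships within it.
petiole constricted (derived state '+') is unique to Gamma (autapomorphy; uninformative for grouping).
Only Eta and Gamma show the derived state '-' for tarsal claw bifid, supporting them as a clade.
spiracle pair III lost (derived state '+') is unique to Eta (autapomorphy; uninformative for grouping).
pollen tricolpate: derived state '-' in Eta, Gamma, and Theta only — synapomorphy for {Eta, Gamma, Theta}.
Most parsimonious ingroup topology: ((((Gamma,Eta),Theta),Beta),Alpha).
Alpha is sister to the clade containing all other ingroup taxa, so it is the earliest-diverging (most basal) ingroup lineage.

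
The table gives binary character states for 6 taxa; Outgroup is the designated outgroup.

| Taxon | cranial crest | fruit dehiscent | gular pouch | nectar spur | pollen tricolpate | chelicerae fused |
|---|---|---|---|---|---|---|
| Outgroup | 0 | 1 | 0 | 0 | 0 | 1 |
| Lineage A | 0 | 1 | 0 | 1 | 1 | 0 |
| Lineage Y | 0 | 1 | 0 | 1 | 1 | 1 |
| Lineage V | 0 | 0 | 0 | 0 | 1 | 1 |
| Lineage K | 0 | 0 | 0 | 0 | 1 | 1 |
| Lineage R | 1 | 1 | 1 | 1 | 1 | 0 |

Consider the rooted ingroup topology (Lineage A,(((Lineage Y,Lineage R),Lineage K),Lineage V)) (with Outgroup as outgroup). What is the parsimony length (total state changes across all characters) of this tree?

9

Map each character onto (Lineage A,(((Lineage Y,Lineage R),Lineage K),Lineage V)) (rooted by Outgroup) and count the minimum state changes it requires (Fitch parsimony):
cranial crest: 1; fruit dehiscent: 2; gular pouch: 1; nectar spur: 2; pollen tricolpate: 1; chelicerae fused: 2.
Total tree length = 9.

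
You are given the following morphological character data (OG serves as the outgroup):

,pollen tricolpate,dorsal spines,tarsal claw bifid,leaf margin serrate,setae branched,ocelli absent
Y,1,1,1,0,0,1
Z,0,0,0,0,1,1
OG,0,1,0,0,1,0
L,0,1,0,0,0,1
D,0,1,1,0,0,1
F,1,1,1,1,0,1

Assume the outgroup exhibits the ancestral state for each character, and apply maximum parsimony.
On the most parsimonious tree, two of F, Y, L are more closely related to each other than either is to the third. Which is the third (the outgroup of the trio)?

Character polarity is set by the outgroup: the derived state is whichever differs from the outgroup's state, so for dorsal spines, setae branched the derived state is '0', and for the remaining characters it is '1'.
Only F and Y show the derived state '1' for pollen tricolpate, supporting them as a clade.
dorsal spines: derived state '0' in Z only — an autapomorphy, so it tells us nothing about relationships among taxa.
tarsal claw bifid (derived state '1') is shared by D, F, and Y — a synapomorphy uniting that clade.
leaf margin serrate (derived state '1') is unique to F (autapomorphy; uninformative for grouping).
setae branched (derived state '0') is shared by D, F, L, and Y — a synapomorphy uniting that clade.
ocelli absent (derived state '1') is shared by all ingroup taxa — unites the whole ingroup.
Most parsimonious ingroup topology: ((L,(D,(Y,F))),Z).
Y and F share a more recent common ancestor with each other than either does with L, so L is the least closely related of the three.

L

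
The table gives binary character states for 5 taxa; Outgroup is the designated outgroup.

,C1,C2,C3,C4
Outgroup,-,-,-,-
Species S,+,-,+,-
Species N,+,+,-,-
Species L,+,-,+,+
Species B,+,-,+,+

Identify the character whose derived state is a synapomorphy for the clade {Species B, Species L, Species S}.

The outgroup has state '-' for every character, so '+' is the derived state throughout.
C1 (derived state '+') is shared by all ingroup taxa — unites the whole ingroup.
C2: derived state '+' in Species N only — an autapomorphy, so it tells us nothing about relationships among taxa.
C3 (derived state '+') is shared by Species B, Species L, and Species S — a synapomorphy uniting that clade.
C4: derived state '+' in Species B and Species L only — synapomorphy for {Species B, Species L}.
Most parsimonious ingroup topology: ((Species S,(Species L,Species B)),Species N).
The clade {Species B, Species L, Species S} is supported by C3: its derived state '+' occurs in exactly those taxa and in no other taxon (including the outgroup).

C3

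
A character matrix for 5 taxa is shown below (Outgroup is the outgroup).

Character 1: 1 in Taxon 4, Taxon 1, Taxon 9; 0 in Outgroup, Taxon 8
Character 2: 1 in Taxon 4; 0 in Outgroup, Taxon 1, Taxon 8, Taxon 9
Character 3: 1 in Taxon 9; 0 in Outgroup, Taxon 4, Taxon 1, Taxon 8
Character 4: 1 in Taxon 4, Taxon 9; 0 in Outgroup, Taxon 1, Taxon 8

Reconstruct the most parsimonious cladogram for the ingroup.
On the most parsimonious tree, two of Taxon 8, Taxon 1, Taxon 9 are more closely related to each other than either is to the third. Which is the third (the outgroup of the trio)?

The outgroup has state '0' for every character, so '1' is the derived state throughout.
Character 1 (derived state '1') is shared by Taxon 1, Taxon 4, and Taxon 9 — a synapomorphy uniting that clade.
Character 2: derived state '1' in Taxon 4 only — an autapomorphy, so it tells us nothing about relationships among taxa.
Character 3: derived state '1' in Taxon 9 only — an autapomorphy, so it tells us nothing about relationships among taxa.
Character 4: derived state '1' in Taxon 4 and Taxon 9 only — synapomorphy for {Taxon 4, Taxon 9}.
Most parsimonious ingroup topology: (((Taxon 4,Taxon 9),Taxon 1),Taxon 8).
Taxon 1 and Taxon 9 share a more recent common ancestor with each other than either does with Taxon 8, so Taxon 8 is the least closely related of the three.

Taxon 8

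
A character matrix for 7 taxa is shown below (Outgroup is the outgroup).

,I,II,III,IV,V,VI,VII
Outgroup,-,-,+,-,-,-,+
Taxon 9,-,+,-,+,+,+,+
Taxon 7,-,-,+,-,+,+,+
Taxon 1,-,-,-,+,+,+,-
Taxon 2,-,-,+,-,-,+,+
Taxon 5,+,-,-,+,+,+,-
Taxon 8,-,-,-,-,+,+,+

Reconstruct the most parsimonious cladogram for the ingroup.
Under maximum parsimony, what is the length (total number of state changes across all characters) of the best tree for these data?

Character polarity is set by the outgroup: the derived state is whichever differs from the outgroup's state, so for III, VII the derived state is '-', and for the remaining characters it is '+'.
I (derived state '+') is unique to Taxon 5 (autapomorphy; uninformative for grouping).
II: derived state '+' in Taxon 9 only — an autapomorphy, so it tells us nothing about relationships among taxa.
Only Taxon 1, Taxon 5, Taxon 8, and Taxon 9 show the derived state '-' for III, supporting them as a clade.
IV (derived state '+') is shared by Taxon 1, Taxon 5, and Taxon 9 — a synapomorphy uniting that clade.
Only Taxon 1, Taxon 5, Taxon 7, Taxon 8, and Taxon 9 show the derived state '+' for V, supporting them as a clade.
VI (derived state '+') is shared by all ingroup taxa — unites the whole ingroup.
Only Taxon 1 and Taxon 5 show the derived state '-' for VII, supporting them as a clade.
Most parsimonious ingroup topology: ((((Taxon 9,(Taxon 1,Taxon 5)),Taxon 8),Taxon 7),Taxon 2).
Changes per character on this tree: I: 1; II: 1; III: 1; IV: 1; V: 1; VI: 1; VII: 1.
Total = 7.

7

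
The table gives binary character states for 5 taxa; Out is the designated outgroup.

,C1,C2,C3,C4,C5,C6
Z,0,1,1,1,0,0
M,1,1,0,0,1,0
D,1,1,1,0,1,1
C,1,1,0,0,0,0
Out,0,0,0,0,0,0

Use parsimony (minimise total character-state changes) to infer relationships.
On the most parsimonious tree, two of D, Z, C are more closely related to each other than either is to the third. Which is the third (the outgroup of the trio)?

The outgroup has state '0' for every character, so '1' is the derived state throughout.
C1 (derived state '1') is shared by C, D, and M — a synapomorphy uniting that clade.
C2 (derived state '1') is shared by all ingroup taxa — unites the whole ingroup.
C3 (state '1') occurs in D and Z but conflicts with the nesting implied by the other characters — most parsimoniously interpreted as homoplasy.
C4: derived state '1' in Z only — an autapomorphy, so it tells us nothing about relationships among taxa.
Only D and M show the derived state '1' for C5, supporting them as a clade.
C6 (derived state '1') is unique to D (autapomorphy; uninformative for grouping).
Most parsimonious ingroup topology: (((M,D),C),Z).
D and C share a more recent common ancestor with each other than either does with Z, so Z is the least closely related of the three.

Z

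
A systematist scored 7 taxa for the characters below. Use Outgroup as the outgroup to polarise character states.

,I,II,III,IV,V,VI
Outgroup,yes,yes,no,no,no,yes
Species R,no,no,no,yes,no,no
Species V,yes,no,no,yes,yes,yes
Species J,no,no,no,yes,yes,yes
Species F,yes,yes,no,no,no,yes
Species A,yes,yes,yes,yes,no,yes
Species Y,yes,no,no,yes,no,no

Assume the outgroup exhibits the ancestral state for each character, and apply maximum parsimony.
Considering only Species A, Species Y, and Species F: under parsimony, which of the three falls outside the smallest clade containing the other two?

Character polarity is set by the outgroup: the derived state is whichever differs from the outgroup's state, so for I, II, VI the derived state is 'no', and for the remaining characters it is 'yes'.
I (state 'no') occurs in Species J and Species R but conflicts with the nesting implied by the other characters — most parsimoniously interpreted as homoplasy.
II: derived state 'no' in Species J, Species R, Species V, and Species Y only — synapomorphy for {Species J, Species R, Species V, Species Y}.
III (derived state 'yes') is unique to Species A (autapomorphy; uninformative for grouping).
Only Species A, Species J, Species R, Species V, and Species Y show the derived state 'yes' for IV, supporting them as a clade.
Only Species J and Species V show the derived state 'yes' for V, supporting them as a clade.
Only Species R and Species Y show the derived state 'no' for VI, supporting them as a clade.
Most parsimonious ingroup topology: ((((Species R,Species Y),(Species V,Species J)),Species A),Species F).
Species A and Species Y share a more recent common ancestor with each other than either does with Species F, so Species F is the least closely related of the three.

Species F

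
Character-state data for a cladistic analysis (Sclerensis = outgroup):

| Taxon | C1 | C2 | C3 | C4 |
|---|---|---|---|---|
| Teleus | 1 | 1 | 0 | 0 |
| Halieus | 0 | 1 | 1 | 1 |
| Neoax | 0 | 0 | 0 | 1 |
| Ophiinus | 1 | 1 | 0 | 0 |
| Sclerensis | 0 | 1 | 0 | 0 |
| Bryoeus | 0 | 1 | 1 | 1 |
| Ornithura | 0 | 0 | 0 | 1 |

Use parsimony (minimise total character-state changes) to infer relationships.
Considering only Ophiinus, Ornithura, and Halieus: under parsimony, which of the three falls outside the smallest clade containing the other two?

Ophiinus

Character polarity is set by the outgroup: the derived state is whichever differs from the outgroup's state, so for C2 the derived state is '0', and for the remaining characters it is '1'.
C1 (derived state '1') is shared by Ophiinus and Teleus — a synapomorphy uniting that clade.
C2: derived state '0' in Neoax and Ornithura only — synapomorphy for {Neoax, Ornithura}.
C3 (derived state '1') is shared by Bryoeus and Halieus — a synapomorphy uniting that clade.
C4: derived state '1' in Bryoeus, Halieus, Neoax, and Ornithura only — synapomorphy for {Bryoeus, Halieus, Neoax, Ornithura}.
Most parsimonious ingroup topology: (((Neoax,Ornithura),(Bryoeus,Halieus)),(Teleus,Ophiinus)).
Halieus and Ornithura share a more recent common ancestor with each other than either does with Ophiinus, so Ophiinus is the least closely related of the three.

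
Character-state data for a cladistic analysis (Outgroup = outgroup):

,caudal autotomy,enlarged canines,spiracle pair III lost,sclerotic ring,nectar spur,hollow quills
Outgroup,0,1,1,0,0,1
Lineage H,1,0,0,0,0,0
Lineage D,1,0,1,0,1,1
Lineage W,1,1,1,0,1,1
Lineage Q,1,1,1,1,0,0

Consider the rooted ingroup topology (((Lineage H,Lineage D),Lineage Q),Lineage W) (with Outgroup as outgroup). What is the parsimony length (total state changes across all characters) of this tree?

8

Map each character onto (((Lineage H,Lineage D),Lineage Q),Lineage W) (rooted by Outgroup) and count the minimum state changes it requires (Fitch parsimony):
caudal autotomy: 1; enlarged canines: 1; spiracle pair III lost: 1; sclerotic ring: 1; nectar spur: 2; hollow quills: 2.
Total tree length = 8.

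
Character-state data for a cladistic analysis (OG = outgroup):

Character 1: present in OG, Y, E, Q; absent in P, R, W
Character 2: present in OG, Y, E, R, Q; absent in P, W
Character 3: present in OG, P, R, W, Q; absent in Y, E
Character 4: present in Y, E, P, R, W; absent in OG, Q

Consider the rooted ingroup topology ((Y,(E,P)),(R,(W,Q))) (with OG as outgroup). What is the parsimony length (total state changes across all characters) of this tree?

Map each character onto ((Y,(E,P)),(R,(W,Q))) (rooted by OG) and count the minimum state changes it requires (Fitch parsimony):
Character 1: 3; Character 2: 2; Character 3: 2; Character 4: 2.
Total tree length = 9.

9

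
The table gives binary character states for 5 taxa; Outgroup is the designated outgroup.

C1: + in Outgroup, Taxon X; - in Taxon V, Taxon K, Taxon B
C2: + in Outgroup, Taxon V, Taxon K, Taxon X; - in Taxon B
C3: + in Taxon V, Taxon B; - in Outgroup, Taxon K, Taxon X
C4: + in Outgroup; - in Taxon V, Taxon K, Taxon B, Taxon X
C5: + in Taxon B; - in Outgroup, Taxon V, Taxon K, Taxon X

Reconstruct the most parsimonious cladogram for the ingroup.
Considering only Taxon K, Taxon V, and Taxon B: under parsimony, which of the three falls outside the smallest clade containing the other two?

Character polarity is set by the outgroup: the derived state is whichever differs from the outgroup's state, so for C1, C2, C4 the derived state is '-', and for the remaining characters it is '+'.
Only Taxon B, Taxon K, and Taxon V show the derived state '-' for C1, supporting them as a clade.
C2 (derived state '-') is unique to Taxon B (autapomorphy; uninformative for grouping).
Only Taxon B and Taxon V show the derived state '+' for C3, supporting them as a clade.
All ingroup taxa share the derived state '-' for C4; it defines the ingroup but does not resolve relationships within it.
C5: derived state '+' in Taxon B only — an autapomorphy, so it tells us nothing about relationships among taxa.
Most parsimonious ingroup topology: (((Taxon V,Taxon B),Taxon K),Taxon X).
Taxon V and Taxon B share a more recent common ancestor with each other than either does with Taxon K, so Taxon K is the least closely related of the three.

Taxon K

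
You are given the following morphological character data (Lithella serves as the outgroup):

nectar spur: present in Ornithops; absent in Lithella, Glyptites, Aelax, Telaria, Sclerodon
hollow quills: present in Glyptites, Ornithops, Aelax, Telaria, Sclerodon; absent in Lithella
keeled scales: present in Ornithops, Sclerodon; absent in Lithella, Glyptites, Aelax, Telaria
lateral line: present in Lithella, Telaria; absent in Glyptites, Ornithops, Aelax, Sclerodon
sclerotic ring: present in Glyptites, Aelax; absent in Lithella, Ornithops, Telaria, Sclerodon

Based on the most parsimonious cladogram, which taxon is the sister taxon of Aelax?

Glyptites

Character polarity is set by the outgroup: the derived state is whichever differs from the outgroup's state, so for lateral line the derived state is 'absent', and for the remaining characters it is 'present'.
nectar spur: derived state 'present' in Ornithops only — an autapomorphy, so it tells us nothing about relationships among taxa.
hollow quills (derived state 'present') is shared by all ingroup taxa — unites the whole ingroup.
keeled scales (derived state 'present') is shared by Ornithops and Sclerodon — a synapomorphy uniting that clade.
lateral line: derived state 'absent' in Aelax, Glyptites, Ornithops, and Sclerodon only — synapomorphy for {Aelax, Glyptites, Ornithops, Sclerodon}.
sclerotic ring: derived state 'present' in Aelax and Glyptites only — synapomorphy for {Aelax, Glyptites}.
Most parsimonious ingroup topology: (((Glyptites,Aelax),(Ornithops,Sclerodon)),Telaria).
Aelax and Glyptites form a cherry on this tree, so they are sister taxa.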